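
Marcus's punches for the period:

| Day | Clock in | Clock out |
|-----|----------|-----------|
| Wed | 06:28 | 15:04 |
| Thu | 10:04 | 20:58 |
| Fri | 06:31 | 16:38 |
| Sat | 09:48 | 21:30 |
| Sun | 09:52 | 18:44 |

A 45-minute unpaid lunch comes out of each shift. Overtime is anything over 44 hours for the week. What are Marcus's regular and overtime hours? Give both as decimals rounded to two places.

Regular 44.00 hours, overtime 2.43 hours

Wed: 06:28–15:04 = 8 h 36 min; less 45 min break → 7 h 51 min
Thu: 10:04–20:58 = 10 h 54 min; less 45 min break → 10 h 9 min
Fri: 06:31–16:38 = 10 h 7 min; less 45 min break → 9 h 22 min
Sat: 09:48–21:30 = 11 h 42 min; less 45 min break → 10 h 57 min
Sun: 09:52–18:44 = 8 h 52 min; less 45 min break → 8 h 7 min
Total worked: 46 h 26 min = 46.43 h.
Threshold 44 h → overtime 2 h 26 min, regular 44 h 0 min.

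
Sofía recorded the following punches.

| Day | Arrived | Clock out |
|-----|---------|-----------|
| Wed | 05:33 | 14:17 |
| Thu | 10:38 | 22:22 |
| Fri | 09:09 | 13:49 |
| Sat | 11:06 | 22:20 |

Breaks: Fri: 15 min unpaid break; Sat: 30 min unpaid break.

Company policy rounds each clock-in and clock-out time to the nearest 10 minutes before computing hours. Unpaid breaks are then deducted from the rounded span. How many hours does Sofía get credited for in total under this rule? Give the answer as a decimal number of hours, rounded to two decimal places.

35.58 hours

Wed: in 05:33→05:30, out 14:17→14:20; 8 h 50 min
Thu: in 10:38→10:40, out 22:22→22:20; 11 h 40 min
Fri: in 09:09→09:10, out 13:49→13:50; 4 h 40 min − 15 min = 4 h 25 min
Sat: in 11:06→11:10, out 22:20→22:20; 11 h 10 min − 30 min = 10 h 40 min
Total credited: 35 h 35 min.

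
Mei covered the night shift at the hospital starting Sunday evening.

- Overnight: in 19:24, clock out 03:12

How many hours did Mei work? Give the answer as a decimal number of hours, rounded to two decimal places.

Overnight: 19:24 → midnight = 4 h 36 min; midnight → 03:12 = 3 h 12 min; span 7 h 48 min

7.80 hours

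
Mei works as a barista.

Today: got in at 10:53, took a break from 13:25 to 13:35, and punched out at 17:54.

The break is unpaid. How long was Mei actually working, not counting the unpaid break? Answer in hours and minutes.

Today: 10:53–17:54 = 7 h 1 min; less 10 min break → 6 h 51 min

6 h 51 min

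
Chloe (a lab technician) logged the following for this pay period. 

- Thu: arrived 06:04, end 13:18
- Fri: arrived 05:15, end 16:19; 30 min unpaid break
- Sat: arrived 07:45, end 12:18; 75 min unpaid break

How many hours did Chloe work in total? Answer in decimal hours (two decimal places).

Thu: 06:04–13:18 = 7 h 14 min
Fri: 05:15–16:19 = 11 h 4 min; less 30 min break → 10 h 34 min
Sat: 07:45–12:18 = 4 h 33 min; less 75 min break → 3 h 18 min
Total: 7 h 14 min + 10 h 34 min + 3 h 18 min = 21 h 6 min.

21.10 hours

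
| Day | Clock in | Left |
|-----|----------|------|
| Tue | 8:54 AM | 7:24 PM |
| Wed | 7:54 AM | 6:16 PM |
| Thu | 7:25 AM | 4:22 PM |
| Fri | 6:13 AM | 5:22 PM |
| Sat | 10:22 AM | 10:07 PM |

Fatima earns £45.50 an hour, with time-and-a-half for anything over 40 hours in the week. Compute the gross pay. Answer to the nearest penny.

£2687.91

Tue: 8:54 AM–7:24 PM = 10 h 30 min
Wed: 7:54 AM–6:16 PM = 10 h 22 min
Thu: 7:25 AM–4:22 PM = 8 h 57 min
Fri: 6:13 AM–5:22 PM = 11 h 9 min
Sat: 10:22 AM–10:07 PM = 11 h 45 min
Total worked: 52 h 43 min = 3163 min.
Regular 40 h 0 min = 2400 min at £45.50/h; overtime 12 h 43 min = 763 min at £68.25/h.
Pay = (2400 × £45.50 + 763 × £68.25) ÷ 60 = £2687.91.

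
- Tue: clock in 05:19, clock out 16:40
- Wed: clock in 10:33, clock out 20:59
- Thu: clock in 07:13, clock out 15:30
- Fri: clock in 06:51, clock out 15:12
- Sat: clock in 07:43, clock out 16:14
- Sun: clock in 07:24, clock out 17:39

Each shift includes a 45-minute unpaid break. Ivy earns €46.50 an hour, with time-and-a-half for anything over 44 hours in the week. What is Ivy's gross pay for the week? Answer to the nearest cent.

€2651.66

Tue: 05:19–16:40 = 11 h 21 min; less 45 min break → 10 h 36 min
Wed: 10:33–20:59 = 10 h 26 min; less 45 min break → 9 h 41 min
Thu: 07:13–15:30 = 8 h 17 min; less 45 min break → 7 h 32 min
Fri: 06:51–15:12 = 8 h 21 min; less 45 min break → 7 h 36 min
Sat: 07:43–16:14 = 8 h 31 min; less 45 min break → 7 h 46 min
Sun: 07:24–17:39 = 10 h 15 min; less 45 min break → 9 h 30 min
Total worked: 52 h 41 min = 3161 min.
Regular 44 h 0 min = 2640 min at €46.50/h; overtime 8 h 41 min = 521 min at €69.75/h.
Pay = (2640 × €46.50 + 521 × €69.75) ÷ 60 = €2651.66.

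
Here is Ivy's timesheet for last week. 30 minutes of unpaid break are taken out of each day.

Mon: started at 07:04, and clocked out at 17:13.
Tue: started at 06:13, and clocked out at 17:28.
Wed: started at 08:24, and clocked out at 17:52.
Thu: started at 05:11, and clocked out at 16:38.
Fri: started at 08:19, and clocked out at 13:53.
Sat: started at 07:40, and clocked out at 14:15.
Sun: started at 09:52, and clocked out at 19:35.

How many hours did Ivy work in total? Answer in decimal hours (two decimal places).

Mon: 07:04–17:13 = 10 h 9 min; less 30 min break → 9 h 39 min
Tue: 06:13–17:28 = 11 h 15 min; less 30 min break → 10 h 45 min
Wed: 08:24–17:52 = 9 h 28 min; less 30 min break → 8 h 58 min
Thu: 05:11–16:38 = 11 h 27 min; less 30 min break → 10 h 57 min
Fri: 08:19–13:53 = 5 h 34 min; less 30 min break → 5 h 4 min
Sat: 07:40–14:15 = 6 h 35 min; less 30 min break → 6 h 5 min
Sun: 09:52–19:35 = 9 h 43 min; less 30 min break → 9 h 13 min
Total: 9 h 39 min + 10 h 45 min + 8 h 58 min + 10 h 57 min + 5 h 4 min + 6 h 5 min + 9 h 13 min = 60 h 41 min.

60.68 hours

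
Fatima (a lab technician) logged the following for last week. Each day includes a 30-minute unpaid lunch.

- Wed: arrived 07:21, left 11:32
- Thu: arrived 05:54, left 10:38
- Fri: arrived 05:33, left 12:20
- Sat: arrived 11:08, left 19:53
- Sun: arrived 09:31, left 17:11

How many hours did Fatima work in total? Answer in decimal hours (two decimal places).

Wed: 07:21–11:32 = 4 h 11 min; less 30 min break → 3 h 41 min
Thu: 05:54–10:38 = 4 h 44 min; less 30 min break → 4 h 14 min
Fri: 05:33–12:20 = 6 h 47 min; less 30 min break → 6 h 17 min
Sat: 11:08–19:53 = 8 h 45 min; less 30 min break → 8 h 15 min
Sun: 09:31–17:11 = 7 h 40 min; less 30 min break → 7 h 10 min
Total: 3 h 41 min + 4 h 14 min + 6 h 17 min + 8 h 15 min + 7 h 10 min = 29 h 37 min.

29.62 hours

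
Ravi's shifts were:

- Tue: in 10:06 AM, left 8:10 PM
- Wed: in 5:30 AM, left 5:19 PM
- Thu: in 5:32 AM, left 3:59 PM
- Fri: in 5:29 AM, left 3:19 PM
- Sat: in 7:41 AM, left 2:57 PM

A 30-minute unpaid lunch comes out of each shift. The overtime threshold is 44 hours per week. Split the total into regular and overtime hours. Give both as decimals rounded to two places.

Regular 44.00 hours, overtime 2.93 hours

Tue: 10:06 AM–8:10 PM = 10 h 4 min; less 30 min break → 9 h 34 min
Wed: 5:30 AM–5:19 PM = 11 h 49 min; less 30 min break → 11 h 19 min
Thu: 5:32 AM–3:59 PM = 10 h 27 min; less 30 min break → 9 h 57 min
Fri: 5:29 AM–3:19 PM = 9 h 50 min; less 30 min break → 9 h 20 min
Sat: 7:41 AM–2:57 PM = 7 h 16 min; less 30 min break → 6 h 46 min
Total worked: 46 h 56 min = 46.93 h.
Threshold 44 h → overtime 2 h 56 min, regular 44 h 0 min.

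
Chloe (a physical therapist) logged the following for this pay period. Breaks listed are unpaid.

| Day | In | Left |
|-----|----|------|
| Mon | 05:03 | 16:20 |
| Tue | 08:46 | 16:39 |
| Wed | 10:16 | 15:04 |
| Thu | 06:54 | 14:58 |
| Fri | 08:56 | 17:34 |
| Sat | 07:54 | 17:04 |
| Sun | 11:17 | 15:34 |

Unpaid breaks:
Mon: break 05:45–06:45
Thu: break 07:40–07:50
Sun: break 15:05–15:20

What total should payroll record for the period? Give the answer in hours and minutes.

Mon: 05:03–16:20 = 11 h 17 min; less 60 min break → 10 h 17 min
Tue: 08:46–16:39 = 7 h 53 min
Wed: 10:16–15:04 = 4 h 48 min
Thu: 06:54–14:58 = 8 h 4 min; less 10 min break → 7 h 54 min
Fri: 08:56–17:34 = 8 h 38 min
Sat: 07:54–17:04 = 9 h 10 min
Sun: 11:17–15:34 = 4 h 17 min; less 15 min break → 4 h 2 min
Total: 10 h 17 min + 7 h 53 min + 4 h 48 min + 7 h 54 min + 8 h 38 min + 9 h 10 min + 4 h 2 min = 52 h 42 min.

52 h 42 min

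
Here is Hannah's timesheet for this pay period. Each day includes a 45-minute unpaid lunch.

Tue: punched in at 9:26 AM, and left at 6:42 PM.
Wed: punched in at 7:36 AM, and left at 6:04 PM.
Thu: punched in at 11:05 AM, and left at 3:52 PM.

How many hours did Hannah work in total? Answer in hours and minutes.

22 h 16 min

Tue: 9:26 AM–6:42 PM = 9 h 16 min; less 45 min break → 8 h 31 min
Wed: 7:36 AM–6:04 PM = 10 h 28 min; less 45 min break → 9 h 43 min
Thu: 11:05 AM–3:52 PM = 4 h 47 min; less 45 min break → 4 h 2 min
Total: 8 h 31 min + 9 h 43 min + 4 h 2 min = 22 h 16 min.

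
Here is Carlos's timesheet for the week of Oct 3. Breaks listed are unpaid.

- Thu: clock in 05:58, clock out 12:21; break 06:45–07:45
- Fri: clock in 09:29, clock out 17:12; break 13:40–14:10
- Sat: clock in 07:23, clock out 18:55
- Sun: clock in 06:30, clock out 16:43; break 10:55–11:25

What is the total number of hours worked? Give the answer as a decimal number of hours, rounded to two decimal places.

Thu: 05:58–12:21 = 6 h 23 min; less 60 min break → 5 h 23 min
Fri: 09:29–17:12 = 7 h 43 min; less 30 min break → 7 h 13 min
Sat: 07:23–18:55 = 11 h 32 min
Sun: 06:30–16:43 = 10 h 13 min; less 30 min break → 9 h 43 min
Total: 5 h 23 min + 7 h 13 min + 11 h 32 min + 9 h 43 min = 33 h 51 min.

33.85 hours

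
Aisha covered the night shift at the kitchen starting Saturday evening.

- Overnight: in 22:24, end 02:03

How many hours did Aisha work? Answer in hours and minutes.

3 h 39 min

Overnight: 22:24 → midnight = 1 h 36 min; midnight → 02:03 = 2 h 3 min; span 3 h 39 min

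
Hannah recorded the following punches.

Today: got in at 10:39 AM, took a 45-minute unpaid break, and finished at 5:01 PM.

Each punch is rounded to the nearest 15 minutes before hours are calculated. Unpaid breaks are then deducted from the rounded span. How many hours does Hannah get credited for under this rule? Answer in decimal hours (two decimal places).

Today: in 10:39 AM→10:45 AM, out 5:01 PM→5:00 PM; 6 h 15 min − 45 min = 5 h 30 min

5.50 hours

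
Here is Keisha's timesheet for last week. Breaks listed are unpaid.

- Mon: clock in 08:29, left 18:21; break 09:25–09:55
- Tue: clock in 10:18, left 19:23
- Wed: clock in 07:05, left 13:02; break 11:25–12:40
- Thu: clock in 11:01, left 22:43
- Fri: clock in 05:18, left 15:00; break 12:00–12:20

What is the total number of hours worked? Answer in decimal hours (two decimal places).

Mon: 08:29–18:21 = 9 h 52 min; less 30 min break → 9 h 22 min
Tue: 10:18–19:23 = 9 h 5 min
Wed: 07:05–13:02 = 5 h 57 min; less 75 min break → 4 h 42 min
Thu: 11:01–22:43 = 11 h 42 min
Fri: 05:18–15:00 = 9 h 42 min; less 20 min break → 9 h 22 min
Total: 9 h 22 min + 9 h 5 min + 4 h 42 min + 11 h 42 min + 9 h 22 min = 44 h 13 min.

44.22 hours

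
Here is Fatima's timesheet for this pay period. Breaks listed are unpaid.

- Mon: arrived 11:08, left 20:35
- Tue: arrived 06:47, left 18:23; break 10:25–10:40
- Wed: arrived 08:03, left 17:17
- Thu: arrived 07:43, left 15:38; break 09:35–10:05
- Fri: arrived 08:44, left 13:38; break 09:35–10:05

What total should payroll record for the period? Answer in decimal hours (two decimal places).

Mon: 11:08–20:35 = 9 h 27 min
Tue: 06:47–18:23 = 11 h 36 min; less 15 min break → 11 h 21 min
Wed: 08:03–17:17 = 9 h 14 min
Thu: 07:43–15:38 = 7 h 55 min; less 30 min break → 7 h 25 min
Fri: 08:44–13:38 = 4 h 54 min; less 30 min break → 4 h 24 min
Total: 9 h 27 min + 11 h 21 min + 9 h 14 min + 7 h 25 min + 4 h 24 min = 41 h 51 min.

41.85 hours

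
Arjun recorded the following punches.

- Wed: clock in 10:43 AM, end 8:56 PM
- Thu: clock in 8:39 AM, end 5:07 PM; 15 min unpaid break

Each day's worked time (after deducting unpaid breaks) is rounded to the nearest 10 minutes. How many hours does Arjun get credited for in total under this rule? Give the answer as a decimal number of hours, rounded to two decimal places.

18.33 hours

Wed: 10:43 AM–8:56 PM = 10 h 13 min → rounds to 10 h 10 min
Thu: 8:39 AM–5:07 PM = 8 h 28 min − 15 min = 8 h 13 min → rounds to 8 h 10 min
Total credited: 18 h 20 min.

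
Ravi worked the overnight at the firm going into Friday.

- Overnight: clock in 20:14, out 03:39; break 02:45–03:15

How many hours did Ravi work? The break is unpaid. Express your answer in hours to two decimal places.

6.92 hours

Overnight: 20:14 → midnight = 3 h 46 min; midnight → 03:39 = 3 h 39 min; span 7 h 25 min; less 30 min break → 6 h 55 min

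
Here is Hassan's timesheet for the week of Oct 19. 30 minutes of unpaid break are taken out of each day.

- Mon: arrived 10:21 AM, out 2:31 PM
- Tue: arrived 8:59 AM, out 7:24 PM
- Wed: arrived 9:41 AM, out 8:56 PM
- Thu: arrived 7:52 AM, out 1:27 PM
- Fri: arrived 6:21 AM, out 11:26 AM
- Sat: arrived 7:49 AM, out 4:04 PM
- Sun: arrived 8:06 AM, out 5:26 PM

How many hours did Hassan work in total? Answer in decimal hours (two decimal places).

50.58 hours

Mon: 10:21 AM–2:31 PM = 4 h 10 min; less 30 min break → 3 h 40 min
Tue: 8:59 AM–7:24 PM = 10 h 25 min; less 30 min break → 9 h 55 min
Wed: 9:41 AM–8:56 PM = 11 h 15 min; less 30 min break → 10 h 45 min
Thu: 7:52 AM–1:27 PM = 5 h 35 min; less 30 min break → 5 h 5 min
Fri: 6:21 AM–11:26 AM = 5 h 5 min; less 30 min break → 4 h 35 min
Sat: 7:49 AM–4:04 PM = 8 h 15 min; less 30 min break → 7 h 45 min
Sun: 8:06 AM–5:26 PM = 9 h 20 min; less 30 min break → 8 h 50 min
Total: 3 h 40 min + 9 h 55 min + 10 h 45 min + 5 h 5 min + 4 h 35 min + 7 h 45 min + 8 h 50 min = 50 h 35 min.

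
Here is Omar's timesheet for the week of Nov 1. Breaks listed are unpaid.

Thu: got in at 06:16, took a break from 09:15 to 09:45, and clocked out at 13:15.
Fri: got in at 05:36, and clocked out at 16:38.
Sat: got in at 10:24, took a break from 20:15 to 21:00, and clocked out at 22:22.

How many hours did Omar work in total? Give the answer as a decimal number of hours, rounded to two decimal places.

Thu: 06:16–13:15 = 6 h 59 min; less 30 min break → 6 h 29 min
Fri: 05:36–16:38 = 11 h 2 min
Sat: 10:24–22:22 = 11 h 58 min; less 45 min break → 11 h 13 min
Total: 6 h 29 min + 11 h 2 min + 11 h 13 min = 28 h 44 min.

28.73 hours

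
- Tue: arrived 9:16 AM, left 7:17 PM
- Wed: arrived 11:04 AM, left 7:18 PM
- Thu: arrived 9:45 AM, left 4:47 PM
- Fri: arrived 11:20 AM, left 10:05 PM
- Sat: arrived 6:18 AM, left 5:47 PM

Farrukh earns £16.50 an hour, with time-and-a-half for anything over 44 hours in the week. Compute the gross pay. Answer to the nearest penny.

£813.04

Tue: 9:16 AM–7:17 PM = 10 h 1 min
Wed: 11:04 AM–7:18 PM = 8 h 14 min
Thu: 9:45 AM–4:47 PM = 7 h 2 min
Fri: 11:20 AM–10:05 PM = 10 h 45 min
Sat: 6:18 AM–5:47 PM = 11 h 29 min
Total worked: 47 h 31 min = 2851 min.
Regular 44 h 0 min = 2640 min at £16.50/h; overtime 3 h 31 min = 211 min at £24.75/h.
Pay = (2640 × £16.50 + 211 × £24.75) ÷ 60 = £813.04.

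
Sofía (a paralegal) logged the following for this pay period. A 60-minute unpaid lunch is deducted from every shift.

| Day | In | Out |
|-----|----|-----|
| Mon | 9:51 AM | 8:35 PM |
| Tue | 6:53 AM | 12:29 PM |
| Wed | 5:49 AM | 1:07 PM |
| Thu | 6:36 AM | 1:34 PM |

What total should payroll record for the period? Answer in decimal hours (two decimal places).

Mon: 9:51 AM–8:35 PM = 10 h 44 min; less 60 min break → 9 h 44 min
Tue: 6:53 AM–12:29 PM = 5 h 36 min; less 60 min break → 4 h 36 min
Wed: 5:49 AM–1:07 PM = 7 h 18 min; less 60 min break → 6 h 18 min
Thu: 6:36 AM–1:34 PM = 6 h 58 min; less 60 min break → 5 h 58 min
Total: 9 h 44 min + 4 h 36 min + 6 h 18 min + 5 h 58 min = 26 h 36 min.

26.60 hours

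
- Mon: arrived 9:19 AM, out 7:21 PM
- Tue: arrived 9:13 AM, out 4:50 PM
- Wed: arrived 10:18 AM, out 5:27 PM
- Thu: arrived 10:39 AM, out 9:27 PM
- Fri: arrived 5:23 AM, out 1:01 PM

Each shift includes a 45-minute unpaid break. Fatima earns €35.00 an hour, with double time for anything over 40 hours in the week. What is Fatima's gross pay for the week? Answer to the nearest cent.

Mon: 9:19 AM–7:21 PM = 10 h 2 min; less 45 min break → 9 h 17 min
Tue: 9:13 AM–4:50 PM = 7 h 37 min; less 45 min break → 6 h 52 min
Wed: 10:18 AM–5:27 PM = 7 h 9 min; less 45 min break → 6 h 24 min
Thu: 10:39 AM–9:27 PM = 10 h 48 min; less 45 min break → 10 h 3 min
Fri: 5:23 AM–1:01 PM = 7 h 38 min; less 45 min break → 6 h 53 min
Total worked: 39 h 29 min = 2369 min.
Regular 39 h 29 min = 2369 min at €35.00/h; overtime 0 h 0 min = 0 min at €70.00/h.
Pay = (2369 × €35.00 + 0 × €70.00) ÷ 60 = €1381.92.

€1381.92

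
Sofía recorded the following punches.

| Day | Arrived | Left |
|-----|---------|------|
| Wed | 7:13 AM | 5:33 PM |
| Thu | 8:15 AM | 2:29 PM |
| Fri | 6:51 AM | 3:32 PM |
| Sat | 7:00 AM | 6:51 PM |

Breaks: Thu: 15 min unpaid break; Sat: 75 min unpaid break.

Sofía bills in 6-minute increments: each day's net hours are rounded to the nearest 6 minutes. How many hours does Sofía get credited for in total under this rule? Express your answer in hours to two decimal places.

Wed: 7:13 AM–5:33 PM = 10 h 20 min → rounds to 10 h 18 min
Thu: 8:15 AM–2:29 PM = 6 h 14 min − 15 min = 5 h 59 min → rounds to 6 h 0 min
Fri: 6:51 AM–3:32 PM = 8 h 41 min → rounds to 8 h 42 min
Sat: 7:00 AM–6:51 PM = 11 h 51 min − 75 min = 10 h 36 min → rounds to 10 h 36 min
Total credited: 35 h 36 min.

35.60 hours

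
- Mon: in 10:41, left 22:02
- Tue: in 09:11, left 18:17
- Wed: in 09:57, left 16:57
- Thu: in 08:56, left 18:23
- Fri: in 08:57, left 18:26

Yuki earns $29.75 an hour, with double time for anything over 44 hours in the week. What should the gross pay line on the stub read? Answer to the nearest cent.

$1450.81

Mon: 10:41–22:02 = 11 h 21 min
Tue: 09:11–18:17 = 9 h 6 min
Wed: 09:57–16:57 = 7 h 0 min
Thu: 08:56–18:23 = 9 h 27 min
Fri: 08:57–18:26 = 9 h 29 min
Total worked: 46 h 23 min = 2783 min.
Regular 44 h 0 min = 2640 min at $29.75/h; overtime 2 h 23 min = 143 min at $59.50/h.
Pay = (2640 × $29.75 + 143 × $59.50) ÷ 60 = $1450.81.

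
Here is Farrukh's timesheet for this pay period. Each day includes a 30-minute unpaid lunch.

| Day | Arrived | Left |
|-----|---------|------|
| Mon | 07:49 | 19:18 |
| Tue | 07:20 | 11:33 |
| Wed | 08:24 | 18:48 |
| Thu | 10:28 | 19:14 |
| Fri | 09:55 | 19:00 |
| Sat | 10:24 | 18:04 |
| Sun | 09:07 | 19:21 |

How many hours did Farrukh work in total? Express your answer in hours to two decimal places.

58.35 hours

Mon: 07:49–19:18 = 11 h 29 min; less 30 min break → 10 h 59 min
Tue: 07:20–11:33 = 4 h 13 min; less 30 min break → 3 h 43 min
Wed: 08:24–18:48 = 10 h 24 min; less 30 min break → 9 h 54 min
Thu: 10:28–19:14 = 8 h 46 min; less 30 min break → 8 h 16 min
Fri: 09:55–19:00 = 9 h 5 min; less 30 min break → 8 h 35 min
Sat: 10:24–18:04 = 7 h 40 min; less 30 min break → 7 h 10 min
Sun: 09:07–19:21 = 10 h 14 min; less 30 min break → 9 h 44 min
Total: 10 h 59 min + 3 h 43 min + 9 h 54 min + 8 h 16 min + 8 h 35 min + 7 h 10 min + 9 h 44 min = 58 h 21 min.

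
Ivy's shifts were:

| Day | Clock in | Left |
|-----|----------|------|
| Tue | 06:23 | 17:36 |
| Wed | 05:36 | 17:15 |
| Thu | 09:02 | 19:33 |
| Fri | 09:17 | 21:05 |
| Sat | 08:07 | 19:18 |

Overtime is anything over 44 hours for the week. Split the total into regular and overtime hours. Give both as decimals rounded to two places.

Tue: 06:23–17:36 = 11 h 13 min
Wed: 05:36–17:15 = 11 h 39 min
Thu: 09:02–19:33 = 10 h 31 min
Fri: 09:17–21:05 = 11 h 48 min
Sat: 08:07–19:18 = 11 h 11 min
Total worked: 56 h 22 min = 56.37 h.
Threshold 44 h → overtime 12 h 22 min, regular 44 h 0 min.

Regular 44.00 hours, overtime 12.37 hours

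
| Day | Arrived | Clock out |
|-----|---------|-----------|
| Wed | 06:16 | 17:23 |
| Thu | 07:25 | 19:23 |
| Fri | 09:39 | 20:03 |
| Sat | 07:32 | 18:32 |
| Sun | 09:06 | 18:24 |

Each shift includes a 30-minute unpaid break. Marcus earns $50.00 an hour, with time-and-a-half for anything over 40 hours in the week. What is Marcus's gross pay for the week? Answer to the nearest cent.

Wed: 06:16–17:23 = 11 h 7 min; less 30 min break → 10 h 37 min
Thu: 07:25–19:23 = 11 h 58 min; less 30 min break → 11 h 28 min
Fri: 09:39–20:03 = 10 h 24 min; less 30 min break → 9 h 54 min
Sat: 07:32–18:32 = 11 h 0 min; less 30 min break → 10 h 30 min
Sun: 09:06–18:24 = 9 h 18 min; less 30 min break → 8 h 48 min
Total worked: 51 h 17 min = 3077 min.
Regular 40 h 0 min = 2400 min at $50.00/h; overtime 11 h 17 min = 677 min at $75.00/h.
Pay = (2400 × $50.00 + 677 × $75.00) ÷ 60 = $2846.25.

$2846.25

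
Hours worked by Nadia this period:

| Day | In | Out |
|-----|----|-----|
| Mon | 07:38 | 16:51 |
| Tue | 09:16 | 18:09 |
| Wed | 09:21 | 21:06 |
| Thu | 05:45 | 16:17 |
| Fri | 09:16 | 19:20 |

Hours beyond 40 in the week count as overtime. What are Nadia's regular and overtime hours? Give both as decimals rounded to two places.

Mon: 07:38–16:51 = 9 h 13 min
Tue: 09:16–18:09 = 8 h 53 min
Wed: 09:21–21:06 = 11 h 45 min
Thu: 05:45–16:17 = 10 h 32 min
Fri: 09:16–19:20 = 10 h 4 min
Total worked: 50 h 27 min = 50.45 h.
Threshold 40 h → overtime 10 h 27 min, regular 40 h 0 min.

Regular 40.00 hours, overtime 10.45 hours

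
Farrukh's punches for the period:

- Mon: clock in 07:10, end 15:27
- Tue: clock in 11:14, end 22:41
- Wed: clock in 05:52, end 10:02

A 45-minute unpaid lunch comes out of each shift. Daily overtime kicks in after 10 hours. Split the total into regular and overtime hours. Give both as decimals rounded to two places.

Regular 20.95 hours, overtime 0.70 hours

Mon: 07:10–15:27 = 8 h 17 min; less 45 min break → 7 h 32 min
Tue: 11:14–22:41 = 11 h 27 min; less 45 min break → 10 h 42 min
Wed: 05:52–10:02 = 4 h 10 min; less 45 min break → 3 h 25 min
Mon reg 7 h 32 min / OT 0 h 0 min; Tue reg 10 h 0 min / OT 0 h 42 min; Wed reg 3 h 25 min / OT 0 h 0 min.
Totals: regular 20 h 57 min, overtime 0 h 42 min.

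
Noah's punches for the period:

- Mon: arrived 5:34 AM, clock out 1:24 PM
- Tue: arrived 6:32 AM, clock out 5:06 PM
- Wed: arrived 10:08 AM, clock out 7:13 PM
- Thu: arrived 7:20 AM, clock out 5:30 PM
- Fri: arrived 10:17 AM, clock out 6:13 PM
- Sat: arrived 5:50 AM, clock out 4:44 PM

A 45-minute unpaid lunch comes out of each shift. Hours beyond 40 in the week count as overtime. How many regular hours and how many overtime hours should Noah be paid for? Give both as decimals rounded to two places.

Regular 40.00 hours, overtime 11.98 hours

Mon: 5:34 AM–1:24 PM = 7 h 50 min; less 45 min break → 7 h 5 min
Tue: 6:32 AM–5:06 PM = 10 h 34 min; less 45 min break → 9 h 49 min
Wed: 10:08 AM–7:13 PM = 9 h 5 min; less 45 min break → 8 h 20 min
Thu: 7:20 AM–5:30 PM = 10 h 10 min; less 45 min break → 9 h 25 min
Fri: 10:17 AM–6:13 PM = 7 h 56 min; less 45 min break → 7 h 11 min
Sat: 5:50 AM–4:44 PM = 10 h 54 min; less 45 min break → 10 h 9 min
Total worked: 51 h 59 min = 51.98 h.
Threshold 40 h → overtime 11 h 59 min, regular 40 h 0 min.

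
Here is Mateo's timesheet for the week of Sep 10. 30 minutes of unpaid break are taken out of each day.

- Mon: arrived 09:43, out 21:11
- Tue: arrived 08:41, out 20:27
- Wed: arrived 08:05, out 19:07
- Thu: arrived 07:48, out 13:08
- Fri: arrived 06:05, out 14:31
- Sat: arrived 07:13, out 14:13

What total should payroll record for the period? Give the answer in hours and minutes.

Mon: 09:43–21:11 = 11 h 28 min; less 30 min break → 10 h 58 min
Tue: 08:41–20:27 = 11 h 46 min; less 30 min break → 11 h 16 min
Wed: 08:05–19:07 = 11 h 2 min; less 30 min break → 10 h 32 min
Thu: 07:48–13:08 = 5 h 20 min; less 30 min break → 4 h 50 min
Fri: 06:05–14:31 = 8 h 26 min; less 30 min break → 7 h 56 min
Sat: 07:13–14:13 = 7 h 0 min; less 30 min break → 6 h 30 min
Total: 10 h 58 min + 11 h 16 min + 10 h 32 min + 4 h 50 min + 7 h 56 min + 6 h 30 min = 52 h 2 min.

52 h 2 min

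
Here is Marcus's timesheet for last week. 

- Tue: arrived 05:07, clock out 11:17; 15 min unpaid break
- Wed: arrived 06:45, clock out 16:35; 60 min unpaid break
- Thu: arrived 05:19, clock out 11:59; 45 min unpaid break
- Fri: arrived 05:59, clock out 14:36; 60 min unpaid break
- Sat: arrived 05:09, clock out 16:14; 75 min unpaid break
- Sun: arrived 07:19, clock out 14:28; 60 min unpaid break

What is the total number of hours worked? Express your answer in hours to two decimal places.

44.27 hours

Tue: 05:07–11:17 = 6 h 10 min; less 15 min break → 5 h 55 min
Wed: 06:45–16:35 = 9 h 50 min; less 60 min break → 8 h 50 min
Thu: 05:19–11:59 = 6 h 40 min; less 45 min break → 5 h 55 min
Fri: 05:59–14:36 = 8 h 37 min; less 60 min break → 7 h 37 min
Sat: 05:09–16:14 = 11 h 5 min; less 75 min break → 9 h 50 min
Sun: 07:19–14:28 = 7 h 9 min; less 60 min break → 6 h 9 min
Total: 5 h 55 min + 8 h 50 min + 5 h 55 min + 7 h 37 min + 9 h 50 min + 6 h 9 min = 44 h 16 min.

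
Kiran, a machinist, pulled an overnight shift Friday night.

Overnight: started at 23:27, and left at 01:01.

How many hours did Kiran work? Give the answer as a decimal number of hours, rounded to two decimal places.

1.57 hours

Overnight: 23:27 → midnight = 0 h 33 min; midnight → 01:01 = 1 h 1 min; span 1 h 34 min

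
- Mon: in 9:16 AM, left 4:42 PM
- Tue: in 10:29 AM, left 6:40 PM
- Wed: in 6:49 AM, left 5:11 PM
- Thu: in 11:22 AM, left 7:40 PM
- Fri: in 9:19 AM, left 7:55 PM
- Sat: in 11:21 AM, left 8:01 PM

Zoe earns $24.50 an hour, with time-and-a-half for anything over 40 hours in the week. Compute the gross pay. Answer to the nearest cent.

Mon: 9:16 AM–4:42 PM = 7 h 26 min
Tue: 10:29 AM–6:40 PM = 8 h 11 min
Wed: 6:49 AM–5:11 PM = 10 h 22 min
Thu: 11:22 AM–7:40 PM = 8 h 18 min
Fri: 9:19 AM–7:55 PM = 10 h 36 min
Sat: 11:21 AM–8:01 PM = 8 h 40 min
Total worked: 53 h 33 min = 3213 min.
Regular 40 h 0 min = 2400 min at $24.50/h; overtime 13 h 33 min = 813 min at $36.75/h.
Pay = (2400 × $24.50 + 813 × $36.75) ÷ 60 = $1477.96.

$1477.96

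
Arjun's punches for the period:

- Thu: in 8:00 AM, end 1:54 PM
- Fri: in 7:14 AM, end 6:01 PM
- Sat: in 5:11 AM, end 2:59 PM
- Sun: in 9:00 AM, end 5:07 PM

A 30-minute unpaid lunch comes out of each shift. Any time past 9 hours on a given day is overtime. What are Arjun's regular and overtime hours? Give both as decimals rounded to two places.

Thu: 8:00 AM–1:54 PM = 5 h 54 min; less 30 min break → 5 h 24 min
Fri: 7:14 AM–6:01 PM = 10 h 47 min; less 30 min break → 10 h 17 min
Sat: 5:11 AM–2:59 PM = 9 h 48 min; less 30 min break → 9 h 18 min
Sun: 9:00 AM–5:07 PM = 8 h 7 min; less 30 min break → 7 h 37 min
Thu reg 5 h 24 min / OT 0 h 0 min; Fri reg 9 h 0 min / OT 1 h 17 min; Sat reg 9 h 0 min / OT 0 h 18 min; Sun reg 7 h 37 min / OT 0 h 0 min.
Totals: regular 31 h 1 min, overtime 1 h 35 min.

Regular 31.02 hours, overtime 1.58 hours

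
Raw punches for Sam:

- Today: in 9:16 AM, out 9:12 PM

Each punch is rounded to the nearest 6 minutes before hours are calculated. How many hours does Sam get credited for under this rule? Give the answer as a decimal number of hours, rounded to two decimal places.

Today: in 9:16 AM→9:18 AM, out 9:12 PM→9:12 PM; 11 h 54 min

11.90 hours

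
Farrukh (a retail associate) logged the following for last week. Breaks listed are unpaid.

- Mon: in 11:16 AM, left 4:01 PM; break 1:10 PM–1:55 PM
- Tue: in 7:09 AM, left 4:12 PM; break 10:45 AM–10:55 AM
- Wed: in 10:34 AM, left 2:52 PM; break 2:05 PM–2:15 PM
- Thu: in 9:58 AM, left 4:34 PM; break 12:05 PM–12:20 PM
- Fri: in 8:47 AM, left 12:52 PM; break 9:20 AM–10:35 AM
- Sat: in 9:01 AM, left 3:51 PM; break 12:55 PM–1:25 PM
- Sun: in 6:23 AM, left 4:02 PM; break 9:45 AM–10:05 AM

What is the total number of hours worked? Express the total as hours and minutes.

41 h 51 min

Mon: 11:16 AM–4:01 PM = 4 h 45 min; less 45 min break → 4 h 0 min
Tue: 7:09 AM–4:12 PM = 9 h 3 min; less 10 min break → 8 h 53 min
Wed: 10:34 AM–2:52 PM = 4 h 18 min; less 10 min break → 4 h 8 min
Thu: 9:58 AM–4:34 PM = 6 h 36 min; less 15 min break → 6 h 21 min
Fri: 8:47 AM–12:52 PM = 4 h 5 min; less 75 min break → 2 h 50 min
Sat: 9:01 AM–3:51 PM = 6 h 50 min; less 30 min break → 6 h 20 min
Sun: 6:23 AM–4:02 PM = 9 h 39 min; less 20 min break → 9 h 19 min
Total: 4 h 0 min + 8 h 53 min + 4 h 8 min + 6 h 21 min + 2 h 50 min + 6 h 20 min + 9 h 19 min = 41 h 51 min.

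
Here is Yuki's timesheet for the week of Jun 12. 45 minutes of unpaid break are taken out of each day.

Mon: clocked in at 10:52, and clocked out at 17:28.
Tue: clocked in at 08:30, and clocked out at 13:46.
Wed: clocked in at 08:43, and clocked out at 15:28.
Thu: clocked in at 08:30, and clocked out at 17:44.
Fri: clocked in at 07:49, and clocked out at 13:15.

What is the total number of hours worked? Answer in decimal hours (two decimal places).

Mon: 10:52–17:28 = 6 h 36 min; less 45 min break → 5 h 51 min
Tue: 08:30–13:46 = 5 h 16 min; less 45 min break → 4 h 31 min
Wed: 08:43–15:28 = 6 h 45 min; less 45 min break → 6 h 0 min
Thu: 08:30–17:44 = 9 h 14 min; less 45 min break → 8 h 29 min
Fri: 07:49–13:15 = 5 h 26 min; less 45 min break → 4 h 41 min
Total: 5 h 51 min + 4 h 31 min + 6 h 0 min + 8 h 29 min + 4 h 41 min = 29 h 32 min.

29.53 hours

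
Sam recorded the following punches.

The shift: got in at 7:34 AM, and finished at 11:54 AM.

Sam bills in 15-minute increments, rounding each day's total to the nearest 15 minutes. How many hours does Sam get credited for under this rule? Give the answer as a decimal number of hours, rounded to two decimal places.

4.25 hours

The shift: 7:34 AM–11:54 AM = 4 h 20 min → rounds to 4 h 15 min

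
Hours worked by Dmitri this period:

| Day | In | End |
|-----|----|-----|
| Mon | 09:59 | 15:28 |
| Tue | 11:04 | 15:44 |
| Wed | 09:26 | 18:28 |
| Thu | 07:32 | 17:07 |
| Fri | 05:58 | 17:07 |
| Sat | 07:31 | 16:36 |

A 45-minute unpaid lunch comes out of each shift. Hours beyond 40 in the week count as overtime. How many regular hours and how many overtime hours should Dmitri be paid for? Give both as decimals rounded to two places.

Mon: 09:59–15:28 = 5 h 29 min; less 45 min break → 4 h 44 min
Tue: 11:04–15:44 = 4 h 40 min; less 45 min break → 3 h 55 min
Wed: 09:26–18:28 = 9 h 2 min; less 45 min break → 8 h 17 min
Thu: 07:32–17:07 = 9 h 35 min; less 45 min break → 8 h 50 min
Fri: 05:58–17:07 = 11 h 9 min; less 45 min break → 10 h 24 min
Sat: 07:31–16:36 = 9 h 5 min; less 45 min break → 8 h 20 min
Total worked: 44 h 30 min = 44.50 h.
Threshold 40 h → overtime 4 h 30 min, regular 40 h 0 min.

Regular 40.00 hours, overtime 4.50 hours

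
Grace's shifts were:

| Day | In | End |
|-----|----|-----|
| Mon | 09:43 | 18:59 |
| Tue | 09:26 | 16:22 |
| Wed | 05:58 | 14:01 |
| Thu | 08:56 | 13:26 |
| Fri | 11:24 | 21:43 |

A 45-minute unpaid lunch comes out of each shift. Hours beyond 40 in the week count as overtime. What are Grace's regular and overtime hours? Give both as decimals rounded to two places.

Regular 35.32 hours, overtime 0.00 hours

Mon: 09:43–18:59 = 9 h 16 min; less 45 min break → 8 h 31 min
Tue: 09:26–16:22 = 6 h 56 min; less 45 min break → 6 h 11 min
Wed: 05:58–14:01 = 8 h 3 min; less 45 min break → 7 h 18 min
Thu: 08:56–13:26 = 4 h 30 min; less 45 min break → 3 h 45 min
Fri: 11:24–21:43 = 10 h 19 min; less 45 min break → 9 h 34 min
Total worked: 35 h 19 min = 35.32 h.
Threshold 40 h → overtime 0 h 0 min, regular 35 h 19 min.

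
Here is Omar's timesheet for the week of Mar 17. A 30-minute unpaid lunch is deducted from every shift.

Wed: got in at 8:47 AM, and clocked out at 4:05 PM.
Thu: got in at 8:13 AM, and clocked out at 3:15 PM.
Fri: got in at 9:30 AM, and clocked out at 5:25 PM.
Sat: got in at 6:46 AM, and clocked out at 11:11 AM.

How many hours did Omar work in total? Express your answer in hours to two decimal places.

24.67 hours

Wed: 8:47 AM–4:05 PM = 7 h 18 min; less 30 min break → 6 h 48 min
Thu: 8:13 AM–3:15 PM = 7 h 2 min; less 30 min break → 6 h 32 min
Fri: 9:30 AM–5:25 PM = 7 h 55 min; less 30 min break → 7 h 25 min
Sat: 6:46 AM–11:11 AM = 4 h 25 min; less 30 min break → 3 h 55 min
Total: 6 h 48 min + 6 h 32 min + 7 h 25 min + 3 h 55 min = 24 h 40 min.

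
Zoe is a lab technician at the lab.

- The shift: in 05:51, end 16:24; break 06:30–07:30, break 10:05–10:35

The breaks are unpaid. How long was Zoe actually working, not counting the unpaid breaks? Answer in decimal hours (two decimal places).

The shift: 05:51–16:24 = 10 h 33 min; less 90 min break → 9 h 3 min

9.05 hours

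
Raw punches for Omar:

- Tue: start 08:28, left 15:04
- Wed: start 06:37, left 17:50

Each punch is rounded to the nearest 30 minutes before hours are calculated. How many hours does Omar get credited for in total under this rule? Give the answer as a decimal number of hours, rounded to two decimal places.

Tue: in 08:28→08:30, out 15:04→15:00; 6 h 30 min
Wed: in 06:37→06:30, out 17:50→18:00; 11 h 30 min
Total credited: 18 h 0 min.

18.00 hours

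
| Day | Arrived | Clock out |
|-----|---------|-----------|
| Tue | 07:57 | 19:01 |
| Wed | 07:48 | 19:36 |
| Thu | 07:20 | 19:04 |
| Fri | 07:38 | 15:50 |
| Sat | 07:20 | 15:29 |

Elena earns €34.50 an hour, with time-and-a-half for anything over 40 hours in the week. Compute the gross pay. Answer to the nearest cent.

€1946.66

Tue: 07:57–19:01 = 11 h 4 min
Wed: 07:48–19:36 = 11 h 48 min
Thu: 07:20–19:04 = 11 h 44 min
Fri: 07:38–15:50 = 8 h 12 min
Sat: 07:20–15:29 = 8 h 9 min
Total worked: 50 h 57 min = 3057 min.
Regular 40 h 0 min = 2400 min at €34.50/h; overtime 10 h 57 min = 657 min at €51.75/h.
Pay = (2400 × €34.50 + 657 × €51.75) ÷ 60 = €1946.66.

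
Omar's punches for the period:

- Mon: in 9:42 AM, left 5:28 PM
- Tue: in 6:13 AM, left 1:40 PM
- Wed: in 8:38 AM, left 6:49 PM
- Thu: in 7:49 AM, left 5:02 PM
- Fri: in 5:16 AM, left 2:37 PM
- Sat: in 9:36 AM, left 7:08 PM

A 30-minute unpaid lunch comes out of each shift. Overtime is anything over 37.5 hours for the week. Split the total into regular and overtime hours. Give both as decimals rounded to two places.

Mon: 9:42 AM–5:28 PM = 7 h 46 min; less 30 min break → 7 h 16 min
Tue: 6:13 AM–1:40 PM = 7 h 27 min; less 30 min break → 6 h 57 min
Wed: 8:38 AM–6:49 PM = 10 h 11 min; less 30 min break → 9 h 41 min
Thu: 7:49 AM–5:02 PM = 9 h 13 min; less 30 min break → 8 h 43 min
Fri: 5:16 AM–2:37 PM = 9 h 21 min; less 30 min break → 8 h 51 min
Sat: 9:36 AM–7:08 PM = 9 h 32 min; less 30 min break → 9 h 2 min
Total worked: 50 h 30 min = 50.50 h.
Threshold 37.5 h → overtime 13 h 0 min, regular 37 h 30 min.

Regular 37.50 hours, overtime 13.00 hours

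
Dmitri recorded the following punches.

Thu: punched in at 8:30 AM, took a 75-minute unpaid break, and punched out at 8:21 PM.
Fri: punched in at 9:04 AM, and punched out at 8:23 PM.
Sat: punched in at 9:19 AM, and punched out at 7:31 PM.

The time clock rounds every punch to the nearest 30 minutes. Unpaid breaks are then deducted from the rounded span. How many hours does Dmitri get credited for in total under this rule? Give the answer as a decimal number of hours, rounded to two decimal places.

32.25 hours

Thu: in 8:30 AM→8:30 AM, out 8:21 PM→8:30 PM; 12 h 0 min − 75 min = 10 h 45 min
Fri: in 9:04 AM→9:00 AM, out 8:23 PM→8:30 PM; 11 h 30 min
Sat: in 9:19 AM→9:30 AM, out 7:31 PM→7:30 PM; 10 h 0 min
Total credited: 32 h 15 min.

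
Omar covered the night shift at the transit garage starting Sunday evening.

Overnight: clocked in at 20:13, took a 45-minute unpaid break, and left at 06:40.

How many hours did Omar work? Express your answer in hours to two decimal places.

Overnight: 20:13 → midnight = 3 h 47 min; midnight → 06:40 = 6 h 40 min; span 10 h 27 min; less 45 min break → 9 h 42 min

9.70 hours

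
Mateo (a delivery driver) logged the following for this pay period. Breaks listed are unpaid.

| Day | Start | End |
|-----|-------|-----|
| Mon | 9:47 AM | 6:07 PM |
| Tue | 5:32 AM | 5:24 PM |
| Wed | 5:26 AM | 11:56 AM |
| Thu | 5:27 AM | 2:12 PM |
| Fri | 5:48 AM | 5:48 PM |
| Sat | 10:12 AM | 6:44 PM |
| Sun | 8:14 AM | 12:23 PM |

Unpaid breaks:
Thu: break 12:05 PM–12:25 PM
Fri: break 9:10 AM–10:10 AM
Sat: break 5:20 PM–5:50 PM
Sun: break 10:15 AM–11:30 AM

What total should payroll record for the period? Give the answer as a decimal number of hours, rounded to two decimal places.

Mon: 9:47 AM–6:07 PM = 8 h 20 min
Tue: 5:32 AM–5:24 PM = 11 h 52 min
Wed: 5:26 AM–11:56 AM = 6 h 30 min
Thu: 5:27 AM–2:12 PM = 8 h 45 min; less 20 min break → 8 h 25 min
Fri: 5:48 AM–5:48 PM = 12 h 0 min; less 60 min break → 11 h 0 min
Sat: 10:12 AM–6:44 PM = 8 h 32 min; less 30 min break → 8 h 2 min
Sun: 8:14 AM–12:23 PM = 4 h 9 min; less 75 min break → 2 h 54 min
Total: 8 h 20 min + 11 h 52 min + 6 h 30 min + 8 h 25 min + 11 h 0 min + 8 h 2 min + 2 h 54 min = 57 h 3 min.

57.05 hours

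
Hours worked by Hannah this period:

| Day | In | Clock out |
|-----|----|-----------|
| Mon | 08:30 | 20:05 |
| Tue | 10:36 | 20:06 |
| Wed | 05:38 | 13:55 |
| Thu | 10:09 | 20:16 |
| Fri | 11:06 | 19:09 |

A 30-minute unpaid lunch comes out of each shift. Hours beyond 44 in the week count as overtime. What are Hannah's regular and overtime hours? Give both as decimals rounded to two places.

Mon: 08:30–20:05 = 11 h 35 min; less 30 min break → 11 h 5 min
Tue: 10:36–20:06 = 9 h 30 min; less 30 min break → 9 h 0 min
Wed: 05:38–13:55 = 8 h 17 min; less 30 min break → 7 h 47 min
Thu: 10:09–20:16 = 10 h 7 min; less 30 min break → 9 h 37 min
Fri: 11:06–19:09 = 8 h 3 min; less 30 min break → 7 h 33 min
Total worked: 45 h 2 min = 45.03 h.
Threshold 44 h → overtime 1 h 2 min, regular 44 h 0 min.

Regular 44.00 hours, overtime 1.03 hours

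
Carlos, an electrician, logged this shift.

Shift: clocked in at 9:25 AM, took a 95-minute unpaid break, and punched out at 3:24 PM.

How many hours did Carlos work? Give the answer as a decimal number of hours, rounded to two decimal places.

Shift: 9:25 AM–3:24 PM = 5 h 59 min; less 95 min break → 4 h 24 min

4.40 hours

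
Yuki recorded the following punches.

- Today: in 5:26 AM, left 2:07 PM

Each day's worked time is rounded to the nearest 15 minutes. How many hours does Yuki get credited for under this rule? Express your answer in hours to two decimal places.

Today: 5:26 AM–2:07 PM = 8 h 41 min → rounds to 8 h 45 min

8.75 hours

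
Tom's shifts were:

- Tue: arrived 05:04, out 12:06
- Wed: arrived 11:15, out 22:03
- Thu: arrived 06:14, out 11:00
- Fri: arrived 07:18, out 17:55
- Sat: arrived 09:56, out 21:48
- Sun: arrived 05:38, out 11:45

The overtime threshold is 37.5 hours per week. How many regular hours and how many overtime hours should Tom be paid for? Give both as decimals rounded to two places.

Tue: 05:04–12:06 = 7 h 2 min
Wed: 11:15–22:03 = 10 h 48 min
Thu: 06:14–11:00 = 4 h 46 min
Fri: 07:18–17:55 = 10 h 37 min
Sat: 09:56–21:48 = 11 h 52 min
Sun: 05:38–11:45 = 6 h 7 min
Total worked: 51 h 12 min = 51.20 h.
Threshold 37.5 h → overtime 13 h 42 min, regular 37 h 30 min.

Regular 37.50 hours, overtime 13.70 hours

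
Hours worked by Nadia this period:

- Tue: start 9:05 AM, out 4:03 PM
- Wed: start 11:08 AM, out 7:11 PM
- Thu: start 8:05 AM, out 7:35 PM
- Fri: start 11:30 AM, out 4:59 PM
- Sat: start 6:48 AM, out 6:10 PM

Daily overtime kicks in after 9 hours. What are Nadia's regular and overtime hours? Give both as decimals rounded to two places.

Tue: 9:05 AM–4:03 PM = 6 h 58 min
Wed: 11:08 AM–7:11 PM = 8 h 3 min
Thu: 8:05 AM–7:35 PM = 11 h 30 min
Fri: 11:30 AM–4:59 PM = 5 h 29 min
Sat: 6:48 AM–6:10 PM = 11 h 22 min
Tue reg 6 h 58 min / OT 0 h 0 min; Wed reg 8 h 3 min / OT 0 h 0 min; Thu reg 9 h 0 min / OT 2 h 30 min; Fri reg 5 h 29 min / OT 0 h 0 min; Sat reg 9 h 0 min / OT 2 h 22 min.
Totals: regular 38 h 30 min, overtime 4 h 52 min.

Regular 38.50 hours, overtime 4.87 hours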